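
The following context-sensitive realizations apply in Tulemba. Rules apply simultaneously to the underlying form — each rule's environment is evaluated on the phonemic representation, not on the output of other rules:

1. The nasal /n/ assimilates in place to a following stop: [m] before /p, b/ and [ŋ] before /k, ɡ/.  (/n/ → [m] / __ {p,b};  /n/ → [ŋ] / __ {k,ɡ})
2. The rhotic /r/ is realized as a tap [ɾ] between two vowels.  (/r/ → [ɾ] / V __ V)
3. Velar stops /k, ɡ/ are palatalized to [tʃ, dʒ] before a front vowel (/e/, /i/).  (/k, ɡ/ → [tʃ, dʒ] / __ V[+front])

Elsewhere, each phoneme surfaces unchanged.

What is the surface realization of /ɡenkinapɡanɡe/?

[dʒeŋtʃinapɡaŋdʒe]

Rule 3 applies to /ɡ/ (word-initial: before a front vowel) → [dʒ].
/n/ (between /e/ and /k/) occurs before a labial or velar stop → [ŋ] by rule 1.
Rule 3 applies to /k/ (between /n/ and /i/: before a front vowel) → [tʃ].
/n/ (between /i/ and /a/) is in the target of rule 1 but the environment (before a labial or velar stop) is not met → [n].
/ɡ/ (between /p/ and /a/) fails the environment for rule 3, so it stays [ɡ].
/n/ (between /a/ and /ɡ/) occurs before a labial or velar stop → [ŋ] by rule 1.
/ɡ/ meets the environment for rule 3 (before a front vowel) → [dʒ].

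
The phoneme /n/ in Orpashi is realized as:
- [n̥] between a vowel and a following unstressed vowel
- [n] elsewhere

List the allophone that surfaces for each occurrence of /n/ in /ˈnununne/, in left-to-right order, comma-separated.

Occurrence 1 (position 1): no conditioning environment matches → elsewhere allophone [n].
Occurrence 2 (position 3): between a vowel and a following unstressed vowel → [n̥].
Occurrence 3 (position 5): no conditioning environment matches → elsewhere allophone [n].
Occurrence 4 (position 6): no conditioning environment matches → elsewhere allophone [n].

[n], [n̥], [n], [n]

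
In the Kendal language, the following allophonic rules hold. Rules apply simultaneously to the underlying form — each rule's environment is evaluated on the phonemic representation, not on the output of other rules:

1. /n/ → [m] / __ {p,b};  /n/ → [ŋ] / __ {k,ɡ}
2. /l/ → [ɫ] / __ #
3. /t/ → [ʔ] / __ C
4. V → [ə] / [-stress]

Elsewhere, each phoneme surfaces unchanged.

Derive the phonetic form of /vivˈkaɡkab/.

[vəvˈkaɡkəb]

/v/ — not in any rule's target class → [v].
/i/ (between /v/ and /v/) occurs in an unstressed syllable → [ə] by rule 4.
/v/ stays [v].
/k/ (between /v/ and /a/): no rule targets it → [k].
/a/ (between /k/ and /ɡ/) is in the target of rule 4 but the environment (in an unstressed syllable) is not met → [a].
/ɡ/ stays [ɡ].
/k/ (between /ɡ/ and /a/): no rule targets it → [k].
/a/ — between /k/ and /b/, in an unstressed syllable — surfaces as [ə] (rule 4).
/b/ stays [b].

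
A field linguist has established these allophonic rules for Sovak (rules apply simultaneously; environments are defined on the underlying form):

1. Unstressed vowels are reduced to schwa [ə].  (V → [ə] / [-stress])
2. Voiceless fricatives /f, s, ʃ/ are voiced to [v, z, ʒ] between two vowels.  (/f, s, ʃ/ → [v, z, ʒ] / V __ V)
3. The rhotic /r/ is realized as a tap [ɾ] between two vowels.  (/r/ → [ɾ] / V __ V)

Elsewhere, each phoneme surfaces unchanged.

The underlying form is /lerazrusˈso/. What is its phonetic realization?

[ləɾəzrəsˈso]

/l/ — not in any rule's target class → [l].
/e/ (between /l/ and /r/): in an unstressed syllable, so rule 1 applies → [ə].
/r/ (between /e/ and /a/): between two vowels, so rule 3 applies → [ɾ].
Rule 1 applies to /a/ (between /r/ and /z/: in an unstressed syllable) → [ə].
/z/ (between /a/ and /r/): no rule targets it → [z].
/r/ (between /z/ and /u/) fails the environment for rule 3, so it stays [r].
/u/ (between /r/ and /s/) occurs in an unstressed syllable → [ə] by rule 1.
/s/ — between /u/ and /s/; rule 2 does not apply here → [s].
/s/ (between /s/ and /o/) fails the environment for rule 2, so it stays [s].
/o/ (word-final) fails the environment for rule 1, so it stays [o].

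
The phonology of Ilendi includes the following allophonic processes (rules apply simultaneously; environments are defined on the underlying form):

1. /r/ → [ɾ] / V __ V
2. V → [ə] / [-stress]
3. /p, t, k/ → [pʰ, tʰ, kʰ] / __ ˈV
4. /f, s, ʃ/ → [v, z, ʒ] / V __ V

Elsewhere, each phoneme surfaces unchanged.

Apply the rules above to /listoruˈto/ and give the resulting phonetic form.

/l/ — not in any rule's target class → [l].
/i/ (between /l/ and /s/) occurs in an unstressed syllable → [ə] by rule 2.
/s/ (between /i/ and /t/): rule 4 targets it, but not between two vowels → unchanged [s].
/t/ (between /s/ and /o/) fails the environment for rule 3, so it stays [t].
/o/ (between /t/ and /r/) occurs in an unstressed syllable → [ə] by rule 2.
/r/ (between /o/ and /u/) occurs between two vowels → [ɾ] by rule 1.
/u/ (between /r/ and /t/) occurs in an unstressed syllable → [ə] by rule 2.
/t/ (between /u/ and /o/): immediately before a stressed vowel, so rule 3 applies → [tʰ].
/o/ (word-final) fails the environment for rule 2, so it stays [o].

[ləstəɾəˈtʰo]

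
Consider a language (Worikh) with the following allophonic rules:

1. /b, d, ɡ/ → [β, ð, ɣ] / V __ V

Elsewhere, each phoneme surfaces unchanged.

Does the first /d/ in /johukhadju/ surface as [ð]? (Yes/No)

No

/d/ — between /a/ and /j/; rule 1 does not apply here → [d].
The actual realization is [d], not [ð].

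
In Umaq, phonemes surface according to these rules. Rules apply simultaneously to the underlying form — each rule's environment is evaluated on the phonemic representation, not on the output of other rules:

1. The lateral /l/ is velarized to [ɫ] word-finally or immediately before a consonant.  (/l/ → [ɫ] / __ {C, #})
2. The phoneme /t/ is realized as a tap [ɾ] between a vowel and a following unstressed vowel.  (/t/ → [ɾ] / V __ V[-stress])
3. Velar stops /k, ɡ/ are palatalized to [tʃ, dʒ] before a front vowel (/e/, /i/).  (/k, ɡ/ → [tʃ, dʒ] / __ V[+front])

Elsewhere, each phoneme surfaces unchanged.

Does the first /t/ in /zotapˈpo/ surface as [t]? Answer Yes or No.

/t/ (between /o/ and /a/): between a vowel and a following unstressed vowel, so rule 2 applies → [ɾ].
The actual realization is [ɾ], not [t].

No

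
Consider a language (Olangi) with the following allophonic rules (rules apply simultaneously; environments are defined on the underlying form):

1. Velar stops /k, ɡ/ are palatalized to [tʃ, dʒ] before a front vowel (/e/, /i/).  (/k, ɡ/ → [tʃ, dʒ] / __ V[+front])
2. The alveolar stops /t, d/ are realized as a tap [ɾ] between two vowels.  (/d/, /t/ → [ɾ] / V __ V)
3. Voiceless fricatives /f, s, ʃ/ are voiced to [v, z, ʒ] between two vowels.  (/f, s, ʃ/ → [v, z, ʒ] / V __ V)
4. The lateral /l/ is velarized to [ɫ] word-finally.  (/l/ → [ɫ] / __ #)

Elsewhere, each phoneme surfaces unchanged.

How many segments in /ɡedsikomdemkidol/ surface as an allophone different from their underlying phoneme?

4

Segments that undergo a rule: /ɡ/ → [dʒ] (rule 1); /k/ → [tʃ] (rule 1); /d/ → [ɾ] (rule 2); /l/ → [ɫ] (rule 4).
All other segments surface unchanged.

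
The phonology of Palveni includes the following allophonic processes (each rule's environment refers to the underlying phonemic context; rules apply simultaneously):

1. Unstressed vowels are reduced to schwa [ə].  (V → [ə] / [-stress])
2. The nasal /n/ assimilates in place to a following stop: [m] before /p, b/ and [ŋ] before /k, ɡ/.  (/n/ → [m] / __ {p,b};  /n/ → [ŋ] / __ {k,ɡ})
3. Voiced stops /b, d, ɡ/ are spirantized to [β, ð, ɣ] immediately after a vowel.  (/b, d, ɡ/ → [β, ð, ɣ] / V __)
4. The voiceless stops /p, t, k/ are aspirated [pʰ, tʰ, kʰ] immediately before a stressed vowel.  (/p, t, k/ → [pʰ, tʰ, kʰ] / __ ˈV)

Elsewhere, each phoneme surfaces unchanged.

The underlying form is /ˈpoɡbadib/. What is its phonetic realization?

[ˈpʰoɣbəðəβ]

/p/ (word-initial) occurs immediately before a stressed vowel → [pʰ] by rule 4.
/o/ (between /p/ and /ɡ/) is in the target of rule 1 but the environment (in an unstressed syllable) is not met → [o].
/ɡ/ (between /o/ and /b/): immediately after a vowel, so rule 3 applies → [ɣ].
/b/ (between /ɡ/ and /a/) is in the target of rule 3 but the environment (immediately after a vowel) is not met → [b].
Rule 1 applies to /a/ (between /b/ and /d/: in an unstressed syllable) → [ə].
/d/ meets the environment for rule 3 (immediately after a vowel) → [ð].
Rule 1 applies to /i/ (between /d/ and /b/: in an unstressed syllable) → [ə].
/b/ (word-final): immediately after a vowel, so rule 3 applies → [β].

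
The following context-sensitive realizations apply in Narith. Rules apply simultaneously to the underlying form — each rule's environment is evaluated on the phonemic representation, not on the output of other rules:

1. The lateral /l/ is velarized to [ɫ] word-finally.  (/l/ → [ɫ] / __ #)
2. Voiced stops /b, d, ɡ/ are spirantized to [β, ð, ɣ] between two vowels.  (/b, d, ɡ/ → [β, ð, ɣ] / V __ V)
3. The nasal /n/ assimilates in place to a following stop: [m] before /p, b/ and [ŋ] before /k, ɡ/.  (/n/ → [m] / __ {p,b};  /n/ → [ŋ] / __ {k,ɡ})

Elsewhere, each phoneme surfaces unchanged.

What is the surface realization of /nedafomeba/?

/n/ — word-initial; rule 3 does not apply here → [n].
/e/ — not in any rule's target class → [e].
Rule 2 applies to /d/ (between /e/ and /a/: between two vowels) → [ð].
/a/ — not in any rule's target class → [a].
/f/ stays [f].
/o/ (between /f/ and /m/) is unaffected → [o].
/m/ stays [m].
/e/ (between /m/ and /b/): no rule targets it → [e].
/b/ — between /e/ and /a/, between two vowels — surfaces as [β] (rule 2).
/a/ (word-final): no rule targets it → [a].

[neðafomeβa]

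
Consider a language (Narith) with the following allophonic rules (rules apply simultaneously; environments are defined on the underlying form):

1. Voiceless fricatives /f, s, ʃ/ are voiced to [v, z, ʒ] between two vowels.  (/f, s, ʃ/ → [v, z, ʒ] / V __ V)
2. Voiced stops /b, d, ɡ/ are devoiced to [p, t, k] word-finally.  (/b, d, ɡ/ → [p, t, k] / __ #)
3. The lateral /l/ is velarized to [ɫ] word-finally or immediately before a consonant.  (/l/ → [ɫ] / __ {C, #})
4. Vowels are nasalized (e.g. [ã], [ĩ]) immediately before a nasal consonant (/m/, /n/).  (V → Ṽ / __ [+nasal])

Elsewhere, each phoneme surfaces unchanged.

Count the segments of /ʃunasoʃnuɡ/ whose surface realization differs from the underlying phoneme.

3

Segments that undergo a rule: /u/ → [ũ] (rule 4); /s/ → [z] (rule 1); /ɡ/ → [k] (rule 2).
All other segments surface unchanged.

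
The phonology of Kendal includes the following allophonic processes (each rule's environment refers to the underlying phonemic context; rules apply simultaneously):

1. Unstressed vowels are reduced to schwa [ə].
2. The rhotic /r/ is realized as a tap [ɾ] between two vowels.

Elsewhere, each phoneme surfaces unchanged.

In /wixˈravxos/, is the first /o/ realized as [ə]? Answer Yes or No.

Yes

Rule 1 applies to /o/ (between /x/ and /s/: in an unstressed syllable) → [ə].
The actual realization is [ə], which matches [ə].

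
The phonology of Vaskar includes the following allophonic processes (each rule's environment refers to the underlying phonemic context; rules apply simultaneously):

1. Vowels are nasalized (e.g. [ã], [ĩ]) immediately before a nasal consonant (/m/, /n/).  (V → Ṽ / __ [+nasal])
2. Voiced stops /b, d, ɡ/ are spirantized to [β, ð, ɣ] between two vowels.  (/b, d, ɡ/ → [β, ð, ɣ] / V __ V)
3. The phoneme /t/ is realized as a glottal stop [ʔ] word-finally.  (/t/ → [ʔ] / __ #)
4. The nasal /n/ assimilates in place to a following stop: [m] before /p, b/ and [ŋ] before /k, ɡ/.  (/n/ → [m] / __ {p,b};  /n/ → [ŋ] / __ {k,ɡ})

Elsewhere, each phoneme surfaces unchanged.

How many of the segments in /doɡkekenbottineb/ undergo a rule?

Segments that undergo a rule: /e/ → [ẽ] (rule 1); /n/ → [m] (rule 4); /i/ → [ĩ] (rule 1).
All other segments surface unchanged.

3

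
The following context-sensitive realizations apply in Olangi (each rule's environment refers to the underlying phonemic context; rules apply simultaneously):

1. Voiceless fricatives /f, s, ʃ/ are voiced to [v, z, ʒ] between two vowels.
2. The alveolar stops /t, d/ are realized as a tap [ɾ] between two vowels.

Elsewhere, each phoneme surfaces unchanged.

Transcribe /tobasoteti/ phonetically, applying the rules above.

[tobazoɾeɾi]

/t/ (word-initial): rule 2 targets it, but not between two vowels → unchanged [t].
/s/ (between /a/ and /o/): between two vowels, so rule 1 applies → [z].
Rule 2 applies to /t/ (between /o/ and /e/: between two vowels) → [ɾ].
/t/ (between /e/ and /i/): between two vowels, so rule 2 applies → [ɾ].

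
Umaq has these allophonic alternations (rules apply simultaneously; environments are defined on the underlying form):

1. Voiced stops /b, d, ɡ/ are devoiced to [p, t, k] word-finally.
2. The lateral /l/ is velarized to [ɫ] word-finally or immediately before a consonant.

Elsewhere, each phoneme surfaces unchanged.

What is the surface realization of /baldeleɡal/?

/b/ — word-initial; rule 1 does not apply here → [b].
/a/ stays [a].
/l/ (between /a/ and /d/) occurs word-finally or immediately before a consonant → [ɫ] by rule 2.
/d/ (between /l/ and /e/) fails the environment for rule 1, so it stays [d].
/e/ (between /d/ and /l/): no rule targets it → [e].
/l/ (between /e/ and /e/) is in the target of rule 2 but the environment (word-finally or immediately before a consonant) is not met → [l].
/e/ (between /l/ and /ɡ/): no rule targets it → [e].
/ɡ/ (between /e/ and /a/) is in the target of rule 1 but the environment (word-finally) is not met → [ɡ].
/a/ — not in any rule's target class → [a].
/l/ (word-final): word-finally or immediately before a consonant, so rule 2 applies → [ɫ].

[baɫdeleɡaɫ]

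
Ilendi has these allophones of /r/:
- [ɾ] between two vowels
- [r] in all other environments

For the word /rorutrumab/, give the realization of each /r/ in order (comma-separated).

Occurrence 1 (position 1): no conditioning environment matches → elsewhere allophone [r].
Occurrence 2 (position 3): between two vowels → [ɾ].
Occurrence 3 (position 6): no conditioning environment matches → elsewhere allophone [r].

[r], [ɾ], [r]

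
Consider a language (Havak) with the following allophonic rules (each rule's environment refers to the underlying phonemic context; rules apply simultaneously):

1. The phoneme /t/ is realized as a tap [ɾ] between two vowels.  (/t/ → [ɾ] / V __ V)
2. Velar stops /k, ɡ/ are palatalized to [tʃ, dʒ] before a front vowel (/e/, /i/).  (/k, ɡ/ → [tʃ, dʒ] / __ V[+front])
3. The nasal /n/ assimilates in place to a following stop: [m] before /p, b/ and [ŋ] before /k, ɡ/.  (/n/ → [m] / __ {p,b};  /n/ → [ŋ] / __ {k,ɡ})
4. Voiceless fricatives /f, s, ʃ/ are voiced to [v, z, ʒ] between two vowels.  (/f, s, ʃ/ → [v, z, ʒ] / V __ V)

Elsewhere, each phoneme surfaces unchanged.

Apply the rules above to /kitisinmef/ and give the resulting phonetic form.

[tʃiɾizinmef]

/k/ (word-initial) occurs before a front vowel → [tʃ] by rule 2.
/i/ (between /k/ and /t/) is unaffected → [i].
/t/ (between /i/ and /i/): between two vowels, so rule 1 applies → [ɾ].
/i/ stays [i].
/s/ — between /i/ and /i/, between two vowels — surfaces as [z] (rule 4).
/i/ (between /s/ and /n/): no rule targets it → [i].
/n/ (between /i/ and /m/): rule 3 targets it, but not before a labial or velar stop → unchanged [n].
/m/ stays [m].
/e/ (between /m/ and /f/) is unaffected → [e].
/f/ (word-final) is in the target of rule 4 but the environment (between two vowels) is not met → [f].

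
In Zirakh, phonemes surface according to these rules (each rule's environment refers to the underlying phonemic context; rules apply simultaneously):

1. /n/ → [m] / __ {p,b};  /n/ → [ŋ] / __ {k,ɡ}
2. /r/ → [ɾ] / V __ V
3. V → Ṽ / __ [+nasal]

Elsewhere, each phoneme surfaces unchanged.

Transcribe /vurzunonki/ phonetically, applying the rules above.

/u/ (between /v/ and /r/) fails the environment for rule 3, so it stays [u].
/r/ (between /u/ and /z/): rule 2 targets it, but not between two vowels → unchanged [r].
Rule 3 applies to /u/ (between /z/ and /n/: before a nasal consonant) → [ũ].
/n/ (between /u/ and /o/) fails the environment for rule 1, so it stays [n].
/o/ meets the environment for rule 3 (before a nasal consonant) → [õ].
/n/ meets the environment for rule 1 (before a labial or velar stop) → [ŋ].
/i/ (word-final) is in the target of rule 3 but the environment (before a nasal consonant) is not met → [i].

[vurzũnõŋki]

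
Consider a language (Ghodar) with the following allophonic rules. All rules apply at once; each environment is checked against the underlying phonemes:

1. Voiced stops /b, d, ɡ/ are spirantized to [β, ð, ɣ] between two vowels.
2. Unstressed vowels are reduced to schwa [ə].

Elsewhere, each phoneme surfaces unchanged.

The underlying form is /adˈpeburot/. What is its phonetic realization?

/a/ — word-initial, in an unstressed syllable — surfaces as [ə] (rule 2).
/d/ (between /a/ and /p/): rule 1 targets it, but not between two vowels → unchanged [d].
/e/ (between /p/ and /b/) fails the environment for rule 2, so it stays [e].
/b/ meets the environment for rule 1 (between two vowels) → [β].
/u/ (between /b/ and /r/) occurs in an unstressed syllable → [ə] by rule 2.
/o/ — between /r/ and /t/, in an unstressed syllable — surfaces as [ə] (rule 2).

[ədˈpeβərət]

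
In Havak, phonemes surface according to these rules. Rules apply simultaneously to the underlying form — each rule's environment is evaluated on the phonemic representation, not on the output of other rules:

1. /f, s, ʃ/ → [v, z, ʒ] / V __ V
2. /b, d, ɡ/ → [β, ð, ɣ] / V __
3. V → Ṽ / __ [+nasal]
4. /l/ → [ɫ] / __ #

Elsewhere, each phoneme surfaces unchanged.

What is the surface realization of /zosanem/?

[zozãnẽm]

/z/ — not in any rule's target class → [z].
/o/ — between /z/ and /s/; rule 3 does not apply here → [o].
/s/ — between /o/ and /a/, between two vowels — surfaces as [z] (rule 1).
Rule 3 applies to /a/ (between /s/ and /n/: before a nasal consonant) → [ã].
/n/ (between /a/ and /e/): no rule targets it → [n].
/e/ — between /n/ and /m/, before a nasal consonant — surfaces as [ẽ] (rule 3).
/m/ — not in any rule's target class → [m].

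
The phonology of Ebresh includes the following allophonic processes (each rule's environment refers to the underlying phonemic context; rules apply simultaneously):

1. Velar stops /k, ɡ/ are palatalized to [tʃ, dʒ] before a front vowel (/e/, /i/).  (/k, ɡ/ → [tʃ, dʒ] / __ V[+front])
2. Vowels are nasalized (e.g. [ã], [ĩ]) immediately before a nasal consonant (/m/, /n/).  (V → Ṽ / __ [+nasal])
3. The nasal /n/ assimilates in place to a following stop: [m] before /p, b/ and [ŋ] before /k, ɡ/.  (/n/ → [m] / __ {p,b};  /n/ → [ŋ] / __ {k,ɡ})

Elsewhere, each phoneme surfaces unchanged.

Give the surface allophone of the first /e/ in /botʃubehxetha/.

/e/ (between /b/ and /h/) fails the environment for rule 2, so it stays [e].

[e]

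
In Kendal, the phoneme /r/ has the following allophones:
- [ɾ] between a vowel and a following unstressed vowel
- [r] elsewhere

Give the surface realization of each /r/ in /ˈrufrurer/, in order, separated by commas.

[r], [r], [ɾ], [r]

Occurrence 1 (position 1): no conditioning environment matches → elsewhere allophone [r].
Occurrence 2 (position 4): no conditioning environment matches → elsewhere allophone [r].
Occurrence 3 (position 6): between a vowel and a following unstressed vowel → [ɾ].
Occurrence 4 (position 8): no conditioning environment matches → elsewhere allophone [r].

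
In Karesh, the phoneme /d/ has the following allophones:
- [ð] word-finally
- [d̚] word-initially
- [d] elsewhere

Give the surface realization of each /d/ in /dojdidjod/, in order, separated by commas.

[d̚], [d], [d], [ð]

Occurrence 1 (position 1): word-initially → [d̚].
Occurrence 2 (position 4): no conditioning environment matches → elsewhere allophone [d].
Occurrence 3 (position 6): no conditioning environment matches → elsewhere allophone [d].
Occurrence 4 (position 9): word-finally → [ð].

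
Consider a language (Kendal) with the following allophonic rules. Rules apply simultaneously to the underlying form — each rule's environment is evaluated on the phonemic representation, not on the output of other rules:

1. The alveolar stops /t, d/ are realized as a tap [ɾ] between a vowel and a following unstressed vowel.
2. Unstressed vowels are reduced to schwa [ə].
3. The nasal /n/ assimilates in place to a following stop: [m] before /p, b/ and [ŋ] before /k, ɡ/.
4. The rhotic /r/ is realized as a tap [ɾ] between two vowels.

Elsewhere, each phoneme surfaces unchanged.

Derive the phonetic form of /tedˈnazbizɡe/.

[tədˈnazbəzɡə]

/t/ — word-initial; rule 1 does not apply here → [t].
/e/ — between /t/ and /d/, in an unstressed syllable — surfaces as [ə] (rule 2).
/d/ (between /e/ and /n/) fails the environment for rule 1, so it stays [d].
/n/ — between /d/ and /a/; rule 3 does not apply here → [n].
/a/ — between /n/ and /z/; rule 2 does not apply here → [a].
/z/ (between /a/ and /b/) is unaffected → [z].
/b/ stays [b].
/i/ — between /b/ and /z/, in an unstressed syllable — surfaces as [ə] (rule 2).
/z/ stays [z].
/ɡ/ (between /z/ and /e/) is unaffected → [ɡ].
Rule 2 applies to /e/ (word-final: in an unstressed syllable) → [ə].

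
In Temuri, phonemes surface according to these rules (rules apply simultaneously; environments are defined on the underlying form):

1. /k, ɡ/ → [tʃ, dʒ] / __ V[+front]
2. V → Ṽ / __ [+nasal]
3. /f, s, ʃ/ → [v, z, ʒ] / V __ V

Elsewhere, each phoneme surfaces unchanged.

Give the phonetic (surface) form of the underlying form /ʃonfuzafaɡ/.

[ʃõnfuzavaɡ]

/ʃ/ (word-initial): rule 3 targets it, but not between two vowels → unchanged [ʃ].
/o/ (between /ʃ/ and /n/): before a nasal consonant, so rule 2 applies → [õ].
/f/ (between /n/ and /u/) is in the target of rule 3 but the environment (between two vowels) is not met → [f].
/u/ (between /f/ and /z/): rule 2 targets it, but not before a nasal consonant → unchanged [u].
/a/ — between /z/ and /f/; rule 2 does not apply here → [a].
Rule 3 applies to /f/ (between /a/ and /a/: between two vowels) → [v].
/a/ (between /f/ and /ɡ/) is in the target of rule 2 but the environment (before a nasal consonant) is not met → [a].
/ɡ/ (word-final) is in the target of rule 1 but the environment (before a front vowel) is not met → [ɡ].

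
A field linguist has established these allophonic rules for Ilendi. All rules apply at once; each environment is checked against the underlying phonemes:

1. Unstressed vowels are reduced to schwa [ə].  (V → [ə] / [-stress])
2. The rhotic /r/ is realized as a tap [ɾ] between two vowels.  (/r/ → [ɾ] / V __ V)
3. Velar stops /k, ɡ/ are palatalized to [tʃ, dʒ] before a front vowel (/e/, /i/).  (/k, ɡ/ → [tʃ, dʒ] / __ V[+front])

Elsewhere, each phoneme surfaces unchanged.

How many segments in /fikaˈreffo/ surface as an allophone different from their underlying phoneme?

Segments that undergo a rule: /i/ → [ə] (rule 1); /a/ → [ə] (rule 1); /r/ → [ɾ] (rule 2); /o/ → [ə] (rule 1).
All other segments surface unchanged.

4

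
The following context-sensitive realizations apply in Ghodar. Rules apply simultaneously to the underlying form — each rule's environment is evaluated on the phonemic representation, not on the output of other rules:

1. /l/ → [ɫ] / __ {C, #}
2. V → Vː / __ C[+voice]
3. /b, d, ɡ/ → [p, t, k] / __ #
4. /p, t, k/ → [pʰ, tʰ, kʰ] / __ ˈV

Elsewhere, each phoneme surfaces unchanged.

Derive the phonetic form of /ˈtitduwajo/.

Rule 4 applies to /t/ (word-initial: immediately before a stressed vowel) → [tʰ].
/i/ — between /t/ and /t/; rule 2 does not apply here → [i].
/t/ (between /i/ and /d/) fails the environment for rule 4, so it stays [t].
/d/ (between /t/ and /u/): rule 3 targets it, but not word-finally → unchanged [d].
Rule 2 applies to /u/ (between /d/ and /w/: before a voiced consonant) → [uː].
/a/ — between /w/ and /j/, before a voiced consonant — surfaces as [aː] (rule 2).
/o/ (word-final) fails the environment for rule 2, so it stays [o].

[ˈtʰitduːwaːjo]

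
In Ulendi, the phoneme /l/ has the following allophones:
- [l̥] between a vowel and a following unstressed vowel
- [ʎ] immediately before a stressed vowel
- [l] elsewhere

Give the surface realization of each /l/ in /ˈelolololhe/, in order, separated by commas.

Occurrence 1 (position 2): between a vowel and a following unstressed vowel → [l̥].
Occurrence 2 (position 4): between a vowel and a following unstressed vowel → [l̥].
Occurrence 3 (position 6): between a vowel and a following unstressed vowel → [l̥].
Occurrence 4 (position 8): no conditioning environment matches → elsewhere allophone [l].

[l̥], [l̥], [l̥], [l]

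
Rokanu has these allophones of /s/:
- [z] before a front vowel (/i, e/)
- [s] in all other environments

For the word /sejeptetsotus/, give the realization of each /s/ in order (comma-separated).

[z], [s], [s]

Occurrence 1 (position 1): before a front vowel (/i, e/) → [z].
Occurrence 2 (position 9): no conditioning environment matches → elsewhere allophone [s].
Occurrence 3 (position 13): no conditioning environment matches → elsewhere allophone [s].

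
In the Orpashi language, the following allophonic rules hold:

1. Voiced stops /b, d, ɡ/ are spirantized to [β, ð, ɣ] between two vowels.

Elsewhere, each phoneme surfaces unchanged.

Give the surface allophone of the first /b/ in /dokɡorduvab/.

/b/ (word-final) is in the target of rule 1 but the environment (between two vowels) is not met → [b].

[b]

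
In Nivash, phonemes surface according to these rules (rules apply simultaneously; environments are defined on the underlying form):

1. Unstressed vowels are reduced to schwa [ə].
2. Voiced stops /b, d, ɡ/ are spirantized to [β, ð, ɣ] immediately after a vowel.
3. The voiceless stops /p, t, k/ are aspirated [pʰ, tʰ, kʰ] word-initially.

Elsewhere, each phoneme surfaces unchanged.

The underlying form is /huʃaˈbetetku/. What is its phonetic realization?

/u/ (between /h/ and /ʃ/) occurs in an unstressed syllable → [ə] by rule 1.
/a/ (between /ʃ/ and /b/): in an unstressed syllable, so rule 1 applies → [ə].
/b/ — between /a/ and /e/, immediately after a vowel — surfaces as [β] (rule 2).
/e/ (between /b/ and /t/) fails the environment for rule 1, so it stays [e].
/t/ — between /e/ and /e/; rule 3 does not apply here → [t].
/e/ — between /t/ and /t/, in an unstressed syllable — surfaces as [ə] (rule 1).
/t/ (between /e/ and /k/): rule 3 targets it, but not word-initially → unchanged [t].
/k/ (between /t/ and /u/): rule 3 targets it, but not word-initially → unchanged [k].
Rule 1 applies to /u/ (word-final: in an unstressed syllable) → [ə].

[həʃəˈβetətkə]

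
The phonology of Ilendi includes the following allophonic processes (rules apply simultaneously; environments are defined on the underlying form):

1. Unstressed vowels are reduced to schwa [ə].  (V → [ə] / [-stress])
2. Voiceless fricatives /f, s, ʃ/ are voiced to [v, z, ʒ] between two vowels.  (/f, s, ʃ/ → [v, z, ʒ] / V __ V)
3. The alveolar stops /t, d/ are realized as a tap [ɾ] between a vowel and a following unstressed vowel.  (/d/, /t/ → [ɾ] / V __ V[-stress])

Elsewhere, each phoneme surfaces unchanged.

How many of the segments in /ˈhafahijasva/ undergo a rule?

Segments that undergo a rule: /f/ → [v] (rule 2); /a/ → [ə] (rule 1); /i/ → [ə] (rule 1); /a/ → [ə] (rule 1); /a/ → [ə] (rule 1).
All other segments surface unchanged.

5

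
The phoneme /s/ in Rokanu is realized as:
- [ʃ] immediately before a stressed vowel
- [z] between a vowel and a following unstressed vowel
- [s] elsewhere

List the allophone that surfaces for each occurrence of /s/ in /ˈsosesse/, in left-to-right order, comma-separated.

[ʃ], [z], [s], [s]

Occurrence 1 (position 1): immediately before a stressed vowel → [ʃ].
Occurrence 2 (position 3): between a vowel and a following unstressed vowel → [z].
Occurrence 3 (position 5): no conditioning environment matches → elsewhere allophone [s].
Occurrence 4 (position 6): no conditioning environment matches → elsewhere allophone [s].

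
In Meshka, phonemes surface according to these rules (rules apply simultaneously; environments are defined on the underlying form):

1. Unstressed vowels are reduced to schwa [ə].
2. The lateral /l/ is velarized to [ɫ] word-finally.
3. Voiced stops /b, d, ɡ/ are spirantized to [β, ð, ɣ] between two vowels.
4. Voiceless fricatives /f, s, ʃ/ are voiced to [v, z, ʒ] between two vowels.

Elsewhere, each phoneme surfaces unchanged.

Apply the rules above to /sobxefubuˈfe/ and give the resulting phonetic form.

[səbxəvəβəˈve]

/s/ — word-initial; rule 4 does not apply here → [s].
/o/ (between /s/ and /b/): in an unstressed syllable, so rule 1 applies → [ə].
/b/ — between /o/ and /x/; rule 3 does not apply here → [b].
/x/ (between /b/ and /e/) is unaffected → [x].
/e/ (between /x/ and /f/) occurs in an unstressed syllable → [ə] by rule 1.
Rule 4 applies to /f/ (between /e/ and /u/: between two vowels) → [v].
/u/ — between /f/ and /b/, in an unstressed syllable — surfaces as [ə] (rule 1).
/b/ (between /u/ and /u/) occurs between two vowels → [β] by rule 3.
/u/ (between /b/ and /f/): in an unstressed syllable, so rule 1 applies → [ə].
Rule 4 applies to /f/ (between /u/ and /e/: between two vowels) → [v].
/e/ (word-final): rule 1 targets it, but not in an unstressed syllable → unchanged [e].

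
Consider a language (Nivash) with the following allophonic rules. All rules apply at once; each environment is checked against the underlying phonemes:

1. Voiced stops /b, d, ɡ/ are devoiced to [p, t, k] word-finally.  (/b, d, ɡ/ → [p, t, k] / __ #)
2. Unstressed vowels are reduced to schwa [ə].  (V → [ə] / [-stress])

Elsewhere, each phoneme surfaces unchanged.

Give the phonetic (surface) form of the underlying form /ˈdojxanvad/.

/d/ (word-initial) fails the environment for rule 1, so it stays [d].
/o/ (between /d/ and /j/) is in the target of rule 2 but the environment (in an unstressed syllable) is not met → [o].
/a/ meets the environment for rule 2 (in an unstressed syllable) → [ə].
/a/ — between /v/ and /d/, in an unstressed syllable — surfaces as [ə] (rule 2).
/d/ (word-final) occurs word-finally → [t] by rule 1.

[ˈdojxənvət]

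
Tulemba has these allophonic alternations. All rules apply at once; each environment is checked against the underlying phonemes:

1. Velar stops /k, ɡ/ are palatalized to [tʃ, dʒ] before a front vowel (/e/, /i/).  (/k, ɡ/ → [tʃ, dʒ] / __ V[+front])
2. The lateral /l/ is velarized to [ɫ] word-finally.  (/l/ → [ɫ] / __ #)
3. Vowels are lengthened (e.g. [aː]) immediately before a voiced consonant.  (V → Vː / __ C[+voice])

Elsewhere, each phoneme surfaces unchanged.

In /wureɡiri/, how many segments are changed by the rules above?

4

Segments that undergo a rule: /u/ → [uː] (rule 3); /e/ → [eː] (rule 3); /ɡ/ → [dʒ] (rule 1); /i/ → [iː] (rule 3).
All other segments surface unchanged.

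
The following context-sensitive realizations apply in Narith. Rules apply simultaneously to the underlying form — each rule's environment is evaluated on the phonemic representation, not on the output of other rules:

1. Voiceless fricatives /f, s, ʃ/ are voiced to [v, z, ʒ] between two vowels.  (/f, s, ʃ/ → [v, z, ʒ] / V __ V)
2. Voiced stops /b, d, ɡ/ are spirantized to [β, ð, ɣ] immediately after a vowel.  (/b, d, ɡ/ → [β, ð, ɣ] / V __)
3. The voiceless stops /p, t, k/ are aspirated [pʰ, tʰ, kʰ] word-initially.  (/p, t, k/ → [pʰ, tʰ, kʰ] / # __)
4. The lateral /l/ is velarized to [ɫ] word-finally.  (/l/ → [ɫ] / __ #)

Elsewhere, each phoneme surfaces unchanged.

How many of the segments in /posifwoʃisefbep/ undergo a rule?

4

Segments that undergo a rule: /p/ → [pʰ] (rule 3); /s/ → [z] (rule 1); /ʃ/ → [ʒ] (rule 1); /s/ → [z] (rule 1).
All other segments surface unchanged.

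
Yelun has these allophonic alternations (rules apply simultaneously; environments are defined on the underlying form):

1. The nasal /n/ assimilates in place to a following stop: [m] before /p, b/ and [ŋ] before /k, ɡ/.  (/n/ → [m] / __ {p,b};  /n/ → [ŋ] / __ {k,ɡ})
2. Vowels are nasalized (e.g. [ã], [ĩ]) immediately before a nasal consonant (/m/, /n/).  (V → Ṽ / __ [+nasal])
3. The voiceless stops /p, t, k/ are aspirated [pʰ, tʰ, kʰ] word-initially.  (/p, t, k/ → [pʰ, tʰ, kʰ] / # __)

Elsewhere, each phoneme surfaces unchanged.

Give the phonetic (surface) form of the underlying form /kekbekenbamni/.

[kʰekbekẽmbãmni]

/k/ — word-initial, word-initially — surfaces as [kʰ] (rule 3).
/e/ (between /k/ and /k/) is in the target of rule 2 but the environment (before a nasal consonant) is not met → [e].
/k/ (between /e/ and /b/) is in the target of rule 3 but the environment (word-initially) is not met → [k].
/e/ (between /b/ and /k/): rule 2 targets it, but not before a nasal consonant → unchanged [e].
/k/ (between /e/ and /e/) is in the target of rule 3 but the environment (word-initially) is not met → [k].
/e/ meets the environment for rule 2 (before a nasal consonant) → [ẽ].
/n/ meets the environment for rule 1 (before a labial or velar stop) → [m].
/a/ — between /b/ and /m/, before a nasal consonant — surfaces as [ã] (rule 2).
/n/ (between /m/ and /i/) is in the target of rule 1 but the environment (before a labial or velar stop) is not met → [n].
/i/ (word-final) fails the environment for rule 2, so it stays [i].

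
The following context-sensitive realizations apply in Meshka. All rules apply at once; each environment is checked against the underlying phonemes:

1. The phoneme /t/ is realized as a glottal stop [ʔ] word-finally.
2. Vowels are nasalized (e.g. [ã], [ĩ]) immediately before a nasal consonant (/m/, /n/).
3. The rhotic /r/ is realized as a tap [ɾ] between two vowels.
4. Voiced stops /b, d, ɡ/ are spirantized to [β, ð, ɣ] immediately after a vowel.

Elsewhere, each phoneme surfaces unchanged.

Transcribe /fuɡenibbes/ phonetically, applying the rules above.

[fuɣẽniβbes]

/f/ stays [f].
/u/ (between /f/ and /ɡ/) is in the target of rule 2 but the environment (before a nasal consonant) is not met → [u].
/ɡ/ meets the environment for rule 4 (immediately after a vowel) → [ɣ].
/e/ meets the environment for rule 2 (before a nasal consonant) → [ẽ].
/n/ (between /e/ and /i/): no rule targets it → [n].
/i/ (between /n/ and /b/) is in the target of rule 2 but the environment (before a nasal consonant) is not met → [i].
/b/ (between /i/ and /b/): immediately after a vowel, so rule 4 applies → [β].
/b/ — between /b/ and /e/; rule 4 does not apply here → [b].
/e/ (between /b/ and /s/): rule 2 targets it, but not before a nasal consonant → unchanged [e].
/s/ (word-final): no rule targets it → [s].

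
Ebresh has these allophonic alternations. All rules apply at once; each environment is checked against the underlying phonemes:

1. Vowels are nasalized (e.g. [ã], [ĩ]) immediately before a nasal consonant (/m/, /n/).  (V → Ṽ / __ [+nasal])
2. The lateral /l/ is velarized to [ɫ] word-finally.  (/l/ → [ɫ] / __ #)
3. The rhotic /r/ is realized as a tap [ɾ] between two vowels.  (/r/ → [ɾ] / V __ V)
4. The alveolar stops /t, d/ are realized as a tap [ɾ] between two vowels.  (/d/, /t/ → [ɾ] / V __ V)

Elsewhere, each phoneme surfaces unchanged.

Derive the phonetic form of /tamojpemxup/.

/t/ — word-initial; rule 4 does not apply here → [t].
/a/ (between /t/ and /m/) occurs before a nasal consonant → [ã] by rule 1.
/m/ stays [m].
/o/ (between /m/ and /j/) fails the environment for rule 1, so it stays [o].
/j/ (between /o/ and /p/) is unaffected → [j].
/p/ stays [p].
/e/ (between /p/ and /m/): before a nasal consonant, so rule 1 applies → [ẽ].
/m/ (between /e/ and /x/): no rule targets it → [m].
/x/ (between /m/ and /u/) is unaffected → [x].
/u/ (between /x/ and /p/) fails the environment for rule 1, so it stays [u].
/p/ (word-final): no rule targets it → [p].

[tãmojpẽmxup]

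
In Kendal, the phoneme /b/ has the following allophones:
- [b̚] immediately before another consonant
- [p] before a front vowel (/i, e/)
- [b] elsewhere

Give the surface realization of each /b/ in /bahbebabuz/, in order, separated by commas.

[b], [p], [b], [b]

Occurrence 1 (position 1): no conditioning environment matches → elsewhere allophone [b].
Occurrence 2 (position 4): before a front vowel (/i, e/) → [p].
Occurrence 3 (position 6): no conditioning environment matches → elsewhere allophone [b].
Occurrence 4 (position 8): no conditioning environment matches → elsewhere allophone [b].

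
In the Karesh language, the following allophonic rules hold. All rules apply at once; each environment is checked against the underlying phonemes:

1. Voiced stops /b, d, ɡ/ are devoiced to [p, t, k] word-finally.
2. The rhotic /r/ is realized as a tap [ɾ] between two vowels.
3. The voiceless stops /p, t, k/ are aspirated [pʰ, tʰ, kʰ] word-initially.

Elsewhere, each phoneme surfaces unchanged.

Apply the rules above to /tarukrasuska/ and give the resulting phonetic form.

/t/ meets the environment for rule 3 (word-initially) → [tʰ].
/a/ stays [a].
/r/ — between /a/ and /u/, between two vowels — surfaces as [ɾ] (rule 2).
/u/ (between /r/ and /k/): no rule targets it → [u].
/k/ (between /u/ and /r/) fails the environment for rule 3, so it stays [k].
/r/ (between /k/ and /a/) is in the target of rule 2 but the environment (between two vowels) is not met → [r].
/a/ stays [a].
/s/ — not in any rule's target class → [s].
/u/ (between /s/ and /s/): no rule targets it → [u].
/s/ — not in any rule's target class → [s].
/k/ (between /s/ and /a/) fails the environment for rule 3, so it stays [k].
/a/ — not in any rule's target class → [a].

[tʰaɾukrasuska]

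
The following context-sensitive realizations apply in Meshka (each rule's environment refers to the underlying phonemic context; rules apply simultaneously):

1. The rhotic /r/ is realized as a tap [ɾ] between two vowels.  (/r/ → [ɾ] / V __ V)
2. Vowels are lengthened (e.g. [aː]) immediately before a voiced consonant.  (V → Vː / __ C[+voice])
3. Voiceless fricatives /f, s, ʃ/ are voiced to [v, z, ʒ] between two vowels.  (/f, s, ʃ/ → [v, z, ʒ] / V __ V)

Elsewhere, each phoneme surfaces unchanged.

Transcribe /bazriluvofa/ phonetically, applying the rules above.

/b/ stays [b].
Rule 2 applies to /a/ (between /b/ and /z/: before a voiced consonant) → [aː].
/z/ (between /a/ and /r/) is unaffected → [z].
/r/ (between /z/ and /i/): rule 1 targets it, but not between two vowels → unchanged [r].
/i/ meets the environment for rule 2 (before a voiced consonant) → [iː].
/l/ — not in any rule's target class → [l].
/u/ — between /l/ and /v/, before a voiced consonant — surfaces as [uː] (rule 2).
/v/ (between /u/ and /o/) is unaffected → [v].
/o/ (between /v/ and /f/) is in the target of rule 2 but the environment (before a voiced consonant) is not met → [o].
Rule 3 applies to /f/ (between /o/ and /a/: between two vowels) → [v].
/a/ (word-final): rule 2 targets it, but not before a voiced consonant → unchanged [a].

[baːzriːluːvova]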